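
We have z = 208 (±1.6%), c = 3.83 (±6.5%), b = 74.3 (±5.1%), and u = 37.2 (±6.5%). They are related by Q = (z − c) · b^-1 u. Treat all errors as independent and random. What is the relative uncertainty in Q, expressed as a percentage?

8.42%

Let w = z − c = 204. δw = √(δz² + δc²) = √(11.1 + 0.0620) = 3.34, so δw/w = 0.0163.
Q is then a monomial in w, b, u:
δQ/Q = √((δw/w)² + (-1·δb/b)² + (1·δu/u)²) = √(0.000267 + 0.00260 + 0.00423) = 0.0842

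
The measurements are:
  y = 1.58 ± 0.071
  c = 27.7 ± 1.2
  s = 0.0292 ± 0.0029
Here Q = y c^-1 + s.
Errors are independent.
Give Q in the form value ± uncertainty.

Let p = y·c^-1 = 0.0570. δp/p = √((1·δy/y)² + (-1·δc/c)²) = √(0.00202 + 0.00188) = 0.0624, so δp = 0.00356.
Q = p + s: δQ = √(δp² + δs²) = √(1.27e-05 + 8.41e-06) = 0.00459
Q = 0.0862.

0.0862 ± 0.00459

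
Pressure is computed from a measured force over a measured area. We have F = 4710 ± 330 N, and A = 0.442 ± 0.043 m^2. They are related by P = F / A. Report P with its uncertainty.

10700 ± 1280 Pa

Relative error in a monomial: (δP/P)² = Σ (nᵢ · δxᵢ/xᵢ)².
  (1·δF/F)² = (1×0.0701)² = 0.00491;  (-1·δA/A)² = (-1×0.0973)² = 0.00946
δP/P = √(0.0144) = 0.120
P = 10700 Pa, so δP = 0.120 × 10700 = 1280 Pa.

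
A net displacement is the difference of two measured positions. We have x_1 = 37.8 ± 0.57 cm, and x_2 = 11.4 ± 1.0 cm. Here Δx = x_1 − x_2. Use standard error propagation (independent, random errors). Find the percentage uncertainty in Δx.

4.36%

Absolute uncertainties add in quadrature for a linear combination:
  (δx_1)² = 0.325;  (δx_2)² = 1.00
δΔx = √(1.32) = 1.15 cm
Δx = 26.4 cm, so δΔx/Δx = 1.15/26.4 = 0.0436.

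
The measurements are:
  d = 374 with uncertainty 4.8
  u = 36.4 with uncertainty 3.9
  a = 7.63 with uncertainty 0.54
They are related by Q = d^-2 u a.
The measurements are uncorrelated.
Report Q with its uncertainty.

0.00199 ± 0.000260

Q is a product of powers, so relative uncertainties combine in quadrature:
  (-2·δd/d)² = (-2×0.0128)² = 0.000659;  (1·δu/u)² = (1×0.107)² = 0.0115;  (1·δa/a)² = (1×0.0708)² = 0.00501
δQ/Q = √(0.0171) = 0.131
Q = 0.00199, so δQ = 0.131 × 0.00199 = 0.000260.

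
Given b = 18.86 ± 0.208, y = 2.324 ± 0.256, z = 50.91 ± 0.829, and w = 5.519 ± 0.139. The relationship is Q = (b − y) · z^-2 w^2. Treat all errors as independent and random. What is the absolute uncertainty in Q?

Let u = b − y = 16.54. δu = √(δb² + δy²) = √(0.0433 + 0.0655) = 0.330, so δu/u = 0.0199.
Q is then a monomial in u, z, w:
δQ/Q = √((δu/u)² + (-2·δz/z)² + (2·δw/w)²) = √(0.000398 + 0.00106 + 0.00254) = 0.0632
Q = 0.1943, so δQ = 0.0632 × 0.1943 = 0.0123.

0.0123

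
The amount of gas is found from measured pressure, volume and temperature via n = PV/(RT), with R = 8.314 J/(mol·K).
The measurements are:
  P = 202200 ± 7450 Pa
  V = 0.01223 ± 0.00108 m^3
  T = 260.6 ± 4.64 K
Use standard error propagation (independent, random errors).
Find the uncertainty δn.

0.111 mol

Each factor contributes (exponent × relative error)² to (δn/n)²:
  (1·δP/P)² = (1×0.0368)² = 0.00136;  (1·δV/V)² = (1×0.0883)² = 0.00780;  (-1·δT/T)² = (-1×0.0178)² = 0.000317
δn/n = √(0.00947) = 0.0973
n = 1.141 mol, so δn = 0.0973 × 1.141 = 0.111 mol.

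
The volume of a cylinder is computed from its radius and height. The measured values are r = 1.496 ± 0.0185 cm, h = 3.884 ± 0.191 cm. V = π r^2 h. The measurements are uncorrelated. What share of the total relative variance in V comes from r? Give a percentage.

20.2%

(δV/V)² = (2·δr/r)² + (1·δh/h)²
  r term: (2×0.0124)² = 0.000612
  h term: (1×0.0492)² = 0.00242
Total = 0.00303. Share from r = 0.000612/0.00303 = 0.202.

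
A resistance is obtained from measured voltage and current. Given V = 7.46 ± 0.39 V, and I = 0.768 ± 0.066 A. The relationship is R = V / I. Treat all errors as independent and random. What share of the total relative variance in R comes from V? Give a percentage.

(δR/R)² = (1·δV/V)² + (-1·δI/I)²
  V term: (1×0.0523)² = 0.00273
  I term: (-1×0.0859)² = 0.00739
Total = 0.0101. Share from V = 0.00273/0.0101 = 0.270.

27.0%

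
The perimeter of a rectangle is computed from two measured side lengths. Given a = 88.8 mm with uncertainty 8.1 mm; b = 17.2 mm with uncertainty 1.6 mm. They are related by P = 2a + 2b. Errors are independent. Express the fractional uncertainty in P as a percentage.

7.79%

P is a linear combination, so absolute uncertainties add in quadrature:
  (2·δa)² = 262;  (2·δb)² = 10.2
δP = √(273) = 16.5 mm
P = 212 mm, so δP/P = 16.5/212 = 0.0779.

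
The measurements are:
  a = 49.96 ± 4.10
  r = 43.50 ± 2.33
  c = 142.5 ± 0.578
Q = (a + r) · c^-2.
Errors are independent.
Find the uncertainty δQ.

0.000235

Let u = a + r = 93.46. δu = √(δa² + δr²) = √(16.8 + 5.43) = 4.72, so δu/u = 0.0505.
Q is then a monomial in u, c:
δQ/Q = √((δu/u)² + (-2·δc/c)²) = √(0.00255 + 6.58e-05) = 0.0511
Q = 0.004603, so δQ = 0.0511 × 0.004603 = 0.000235.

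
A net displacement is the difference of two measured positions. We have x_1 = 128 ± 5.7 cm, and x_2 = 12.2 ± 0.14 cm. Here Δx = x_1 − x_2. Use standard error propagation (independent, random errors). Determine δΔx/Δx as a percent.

4.92%

Absolute uncertainties add in quadrature for a linear combination:
  (δx_1)² = 32.5;  (δx_2)² = 0.0196
δΔx = √(32.5) = 5.70 cm
Δx = 116 cm, so δΔx/Δx = 5.70/116 = 0.0492.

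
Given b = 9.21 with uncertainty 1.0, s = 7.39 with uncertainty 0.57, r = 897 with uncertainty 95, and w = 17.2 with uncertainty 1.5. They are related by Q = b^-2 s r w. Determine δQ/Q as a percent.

Each factor contributes (exponent × relative error)² to (δQ/Q)²:
  (-2·δb/b)² = (-2×0.109)² = 0.0472;  (1·δs/s)² = (1×0.0771)² = 0.00595;  (1·δr/r)² = (1×0.106)² = 0.0112;  (1·δw/w)² = (1×0.0872)² = 0.00761
δQ/Q = √(0.0719) = 0.268

26.8%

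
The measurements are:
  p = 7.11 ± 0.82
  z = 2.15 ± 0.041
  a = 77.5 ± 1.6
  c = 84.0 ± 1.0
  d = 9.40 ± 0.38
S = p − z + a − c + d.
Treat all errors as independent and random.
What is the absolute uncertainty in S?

2.09

For a sum/difference, combine absolute errors in quadrature:
  (δp)² = 0.672;  (δz)² = 0.00168;  (δa)² = 2.56;  (δc)² = 1.00;  (δd)² = 0.144
δS = √(4.38) = 2.09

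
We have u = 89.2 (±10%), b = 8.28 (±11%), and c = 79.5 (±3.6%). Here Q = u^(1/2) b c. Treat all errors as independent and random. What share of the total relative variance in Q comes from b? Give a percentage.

(δQ/Q)² = (½·δu/u)² + (1·δb/b)² + (1·δc/c)²
  u term: (0.5×0.100)² = 0.00250
  b term: (1×0.110)² = 0.0121
  c term: (1×0.0360)² = 0.00130
Total = 0.0159. Share from b = 0.0121/0.0159 = 0.761.

76.1%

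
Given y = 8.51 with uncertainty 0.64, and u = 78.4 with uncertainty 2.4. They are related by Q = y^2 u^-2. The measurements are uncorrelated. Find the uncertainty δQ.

0.00191

Since Q is a product/quotient, work with relative uncertainties:
  (2·δy/y)² = (2×0.0752)² = 0.0226;  (-2·δu/u)² = (-2×0.0306)² = 0.00375
δQ/Q = √(0.0264) = 0.162
Q = 0.0118, so δQ = 0.162 × 0.0118 = 0.00191.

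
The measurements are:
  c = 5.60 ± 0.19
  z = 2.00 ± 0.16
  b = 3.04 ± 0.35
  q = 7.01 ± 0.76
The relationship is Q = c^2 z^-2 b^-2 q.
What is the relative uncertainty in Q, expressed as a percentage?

Relative error in a monomial: (δQ/Q)² = Σ (nᵢ · δxᵢ/xᵢ)².
  (2·δc/c)² = (2×0.0339)² = 0.00460;  (-2·δz/z)² = (-2×0.0800)² = 0.0256;  (-2·δb/b)² = (-2×0.115)² = 0.0530;  (1·δq/q)² = (1×0.108)² = 0.0118
δQ/Q = √(0.0950) = 0.308

30.8%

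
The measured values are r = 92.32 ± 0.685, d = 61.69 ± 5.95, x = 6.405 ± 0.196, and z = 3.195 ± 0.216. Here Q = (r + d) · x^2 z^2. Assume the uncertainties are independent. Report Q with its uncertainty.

Let u = r + d = 154.0. δu = √(δr² + δd²) = √(0.469 + 35.4) = 5.99, so δu/u = 0.0389.
Q is then a monomial in u, x, z:
δQ/Q = √((δu/u)² + (2·δx/x)² + (2·δz/z)²) = √(0.00151 + 0.00375 + 0.0183) = 0.153
Q = 64500, so δQ = 0.153 × 64500 = 9900.

64500 ± 9900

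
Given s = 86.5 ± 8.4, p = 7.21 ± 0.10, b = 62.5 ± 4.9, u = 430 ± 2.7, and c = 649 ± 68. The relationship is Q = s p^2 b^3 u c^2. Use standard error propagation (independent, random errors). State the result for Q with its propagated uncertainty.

Relative error in a monomial: (δQ/Q)² = Σ (nᵢ · δxᵢ/xᵢ)².
  (1·δs/s)² = (1×0.0971)² = 0.00943;  (2·δp/p)² = (2×0.0139)² = 0.000769;  (3·δb/b)² = (3×0.0784)² = 0.0553;  (1·δu/u)² = (1×0.00628)² = 3.94e-05;  (2·δc/c)² = (2×0.105)² = 0.0439
δQ/Q = √(0.109) = 0.331
Q = 1.99e+17, so δQ = 0.331 × 1.99e+17 = 6.58e+16.

(1.99 ± 0.658) × 10^17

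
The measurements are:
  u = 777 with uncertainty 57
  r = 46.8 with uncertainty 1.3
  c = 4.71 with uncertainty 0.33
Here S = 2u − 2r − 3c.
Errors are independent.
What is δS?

For a sum/difference, combine absolute errors in quadrature:
  (2·δu)² = 13000;  (2·δr)² = 6.76;  (3·δc)² = 0.980
δS = √(13000) = 114

114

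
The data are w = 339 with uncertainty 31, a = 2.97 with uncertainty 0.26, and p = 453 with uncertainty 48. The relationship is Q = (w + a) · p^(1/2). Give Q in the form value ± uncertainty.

Let u = w + a = 342. δu = √(δw² + δa²) = √(961 + 0.0676) = 31.0, so δu/u = 0.0907.
Q is then a monomial in u, p:
δQ/Q = √((δu/u)² + (½·δp/p)²) = √(0.00822 + 0.00281) = 0.105
Q = 7280, so δQ = 0.105 × 7280 = 764.

7280 ± 764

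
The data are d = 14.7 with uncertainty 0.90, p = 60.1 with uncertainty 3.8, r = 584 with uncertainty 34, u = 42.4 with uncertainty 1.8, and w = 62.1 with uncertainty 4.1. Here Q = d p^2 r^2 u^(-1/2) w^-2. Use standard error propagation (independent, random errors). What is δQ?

Relative error in a monomial: (δQ/Q)² = Σ (nᵢ · δxᵢ/xᵢ)².
  (1·δd/d)² = (1×0.0612)² = 0.00375;  (2·δp/p)² = (2×0.0632)² = 0.0160;  (2·δr/r)² = (2×0.0582)² = 0.0136;  (−½·δu/u)² = (-0.5×0.0425)² = 0.000451;  (-2·δw/w)² = (-2×0.0660)² = 0.0174
δQ/Q = √(0.0512) = 0.226
Q = 7.21e+05, so δQ = 0.226 × 7.21e+05 = 1.63e+05.

1.63e+05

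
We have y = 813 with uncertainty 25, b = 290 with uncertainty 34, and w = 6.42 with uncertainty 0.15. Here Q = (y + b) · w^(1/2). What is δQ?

Let u = y + b = 1100. δu = √(δy² + δb²) = √(625 + 1160) = 42.2, so δu/u = 0.0383.
Q is then a monomial in u, w:
δQ/Q = √((δu/u)² + (½·δw/w)²) = √(0.00146 + 0.000136) = 0.0400
Q = 2790, so δQ = 0.0400 × 2790 = 112.

112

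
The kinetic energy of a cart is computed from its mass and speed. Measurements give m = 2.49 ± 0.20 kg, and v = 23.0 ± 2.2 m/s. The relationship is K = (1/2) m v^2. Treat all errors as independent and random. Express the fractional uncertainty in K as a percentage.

Since K is a product/quotient, work with relative uncertainties:
  (1·δm/m)² = (1×0.0803)² = 0.00645;  (2·δv/v)² = (2×0.0957)² = 0.0366
δK/K = √(0.0430) = 0.207

20.7%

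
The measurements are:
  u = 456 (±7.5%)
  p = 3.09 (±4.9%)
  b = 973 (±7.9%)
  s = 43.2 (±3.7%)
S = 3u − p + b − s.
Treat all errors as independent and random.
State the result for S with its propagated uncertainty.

Sums and differences: (δS)² = Σ (cᵢ δxᵢ)².
  (3·δu)² = 10500;  (δp)² = 0.0229;  (δb)² = 5910;  (δs)² = 2.55
δS = √(16400) = 128
S = 2290.

2290 ± 128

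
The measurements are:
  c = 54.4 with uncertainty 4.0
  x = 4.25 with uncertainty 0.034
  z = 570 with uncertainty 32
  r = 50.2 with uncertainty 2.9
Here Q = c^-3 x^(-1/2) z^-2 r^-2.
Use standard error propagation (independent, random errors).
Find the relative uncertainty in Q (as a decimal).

Each factor contributes (exponent × relative error)² to (δQ/Q)²:
  (-3·δc/c)² = (-3×0.0735)² = 0.0487;  (−½·δx/x)² = (-0.5×0.00800)² = 1.6e-05;  (-2·δz/z)² = (-2×0.0561)² = 0.0126;  (-2·δr/r)² = (-2×0.0578)² = 0.0133
δQ/Q = √(0.0746) = 0.273

0.273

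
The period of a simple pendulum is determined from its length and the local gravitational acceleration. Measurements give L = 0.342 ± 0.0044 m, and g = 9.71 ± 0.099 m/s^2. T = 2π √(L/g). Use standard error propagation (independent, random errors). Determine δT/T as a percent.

0.821%

Since T is a product/quotient, work with relative uncertainties:
  (½·δL/L)² = (0.5×0.0129)² = 4.14e-05;  (−½·δg/g)² = (-0.5×0.0102)² = 2.6e-05
δT/T = √(6.74e-05) = 0.00821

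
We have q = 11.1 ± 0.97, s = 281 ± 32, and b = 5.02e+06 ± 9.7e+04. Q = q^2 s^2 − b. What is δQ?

2.79e+06

Let p = q^2·s^2 = 9.73e+06. δp/p = √((2·δq/q)² + (2·δs/s)²) = √(0.0305 + 0.0519) = 0.287, so δp = 2.79e+06.
Q = p − b: δQ = √(δp² + δb²) = √(7.8e+12 + 9.41e+09) = 2.79e+06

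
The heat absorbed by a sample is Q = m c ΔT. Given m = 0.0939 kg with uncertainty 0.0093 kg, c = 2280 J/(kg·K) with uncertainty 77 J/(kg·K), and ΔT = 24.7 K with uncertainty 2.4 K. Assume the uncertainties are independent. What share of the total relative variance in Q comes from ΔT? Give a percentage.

(δQ/Q)² = (1·δm/m)² + (1·δc/c)² + (1·δΔT/ΔT)²
  m term: (1×0.0990)² = 0.00981
  c term: (1×0.0338)² = 0.00114
  ΔT term: (1×0.0972)² = 0.00944
Total = 0.0204. Share from ΔT = 0.00944/0.0204 = 0.463.

46.3%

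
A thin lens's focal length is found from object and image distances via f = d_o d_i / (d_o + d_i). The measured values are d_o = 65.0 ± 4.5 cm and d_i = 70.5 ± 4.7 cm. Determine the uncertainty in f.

∂f/∂d_o = (d_i/(d_o+d_i))² = 0.271;  ∂f/∂d_i = (d_o/(d_o+d_i))² = 0.230
δf = √((∂f/∂d_o · δd_o)² + (∂f/∂d_i · δd_i)²) = √(1.48 + 1.17) = 1.63 cm

1.63 cm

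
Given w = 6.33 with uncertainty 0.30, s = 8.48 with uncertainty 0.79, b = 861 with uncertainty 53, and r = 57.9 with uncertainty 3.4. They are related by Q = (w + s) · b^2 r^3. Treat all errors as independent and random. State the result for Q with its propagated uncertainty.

(2.13 ± 0.474) × 10^12

Let u = w + s = 14.8. δu = √(δw² + δs²) = √(0.0900 + 0.624) = 0.845, so δu/u = 0.0571.
Q is then a monomial in u, b, r:
δQ/Q = √((δu/u)² + (2·δb/b)² + (3·δr/r)²) = √(0.00326 + 0.0152 + 0.0310) = 0.222
Q = 2.13e+12, so δQ = 0.222 × 2.13e+12 = 4.74e+11.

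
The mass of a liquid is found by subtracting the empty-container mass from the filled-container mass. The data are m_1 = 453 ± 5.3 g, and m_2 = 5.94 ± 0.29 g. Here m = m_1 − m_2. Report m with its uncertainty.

Absolute uncertainties add in quadrature for a linear combination:
  (δm_1)² = 28.1;  (δm_2)² = 0.0841
δm = √(28.2) = 5.31 g
m = 447 g.

447 ± 5.31 g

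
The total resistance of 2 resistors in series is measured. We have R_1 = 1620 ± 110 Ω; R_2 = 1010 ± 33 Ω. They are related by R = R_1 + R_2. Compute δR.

R is a linear combination, so absolute uncertainties add in quadrature:
  (δR_1)² = 12100;  (δR_2)² = 1090
δR = √(13200) = 115 Ω

115 Ω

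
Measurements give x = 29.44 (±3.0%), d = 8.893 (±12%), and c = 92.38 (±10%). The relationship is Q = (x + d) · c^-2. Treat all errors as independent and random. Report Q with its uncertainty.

0.004492 ± 0.000913

Let u = x + d = 38.33. δu = √(δx² + δd²) = √(0.780 + 1.14) = 1.39, so δu/u = 0.0361.
Q is then a monomial in u, c:
δQ/Q = √((δu/u)² + (-2·δc/c)²) = √(0.00131 + 0.0400) = 0.203
Q = 0.004492, so δQ = 0.203 × 0.004492 = 0.000913.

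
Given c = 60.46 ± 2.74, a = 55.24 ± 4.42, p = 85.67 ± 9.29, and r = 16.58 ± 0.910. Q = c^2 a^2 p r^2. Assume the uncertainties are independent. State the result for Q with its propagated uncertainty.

Q is a product of powers, so relative uncertainties combine in quadrature:
  (2·δc/c)² = (2×0.0453)² = 0.00822;  (2·δa/a)² = (2×0.0800)² = 0.0256;  (1·δp/p)² = (1×0.108)² = 0.0118;  (2·δr/r)² = (2×0.0549)² = 0.0120
δQ/Q = √(0.0576) = 0.240
Q = 2.627e+11, so δQ = 0.240 × 2.627e+11 = 6.31e+10.

(2.627 ± 0.631) × 10^11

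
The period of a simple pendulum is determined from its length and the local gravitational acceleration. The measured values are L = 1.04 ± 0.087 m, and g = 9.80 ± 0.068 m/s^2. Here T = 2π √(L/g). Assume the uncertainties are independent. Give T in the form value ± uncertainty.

T is a product of powers, so relative uncertainties combine in quadrature:
  (½·δL/L)² = (0.5×0.0837)² = 0.00175;  (−½·δg/g)² = (-0.5×0.00694)² = 1.2e-05
δT/T = √(0.00176) = 0.0420
T = 2.05 s, so δT = 0.0420 × 2.05 = 0.0859 s.

2.05 ± 0.0859 s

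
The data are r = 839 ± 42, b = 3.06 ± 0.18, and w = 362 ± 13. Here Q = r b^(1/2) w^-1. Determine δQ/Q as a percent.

Q is a product of powers, so relative uncertainties combine in quadrature:
  (1·δr/r)² = (1×0.0501)² = 0.00251;  (½·δb/b)² = (0.5×0.0588)² = 0.000865;  (-1·δw/w)² = (-1×0.0359)² = 0.00129
δQ/Q = √(0.00466) = 0.0683

6.83%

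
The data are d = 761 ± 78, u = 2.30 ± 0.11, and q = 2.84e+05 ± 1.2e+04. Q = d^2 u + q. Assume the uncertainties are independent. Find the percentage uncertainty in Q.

17.4%

Let p = d^2·u = 1.33e+06. δp/p = √((2·δd/d)² + (1·δu/u)²) = √(0.0420 + 0.00229) = 0.210, so δp = 2.8e+05.
Q = p + q: δQ = √(δp² + δq²) = √(7.86e+10 + 1.44e+08) = 2.81e+05
Q = 1.62e+06, so δQ/Q = 2.81e+05/1.62e+06 = 0.174.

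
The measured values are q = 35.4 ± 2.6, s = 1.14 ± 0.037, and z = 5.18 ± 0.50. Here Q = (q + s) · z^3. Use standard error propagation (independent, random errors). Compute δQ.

Let u = q + s = 36.5. δu = √(δq² + δs²) = √(6.76 + 0.00137) = 2.60, so δu/u = 0.0712.
Q is then a monomial in u, z:
δQ/Q = √((δu/u)² + (3·δz/z)²) = √(0.00506 + 0.0839) = 0.298
Q = 5080, so δQ = 0.298 × 5080 = 1510.

1510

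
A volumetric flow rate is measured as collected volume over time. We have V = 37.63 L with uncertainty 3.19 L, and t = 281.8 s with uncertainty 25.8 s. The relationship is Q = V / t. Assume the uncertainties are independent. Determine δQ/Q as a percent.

12.5%

Q is a product of powers, so relative uncertainties combine in quadrature:
  (1·δV/V)² = (1×0.0848)² = 0.00719;  (-1·δt/t)² = (-1×0.0916)² = 0.00838
δQ/Q = √(0.0156) = 0.125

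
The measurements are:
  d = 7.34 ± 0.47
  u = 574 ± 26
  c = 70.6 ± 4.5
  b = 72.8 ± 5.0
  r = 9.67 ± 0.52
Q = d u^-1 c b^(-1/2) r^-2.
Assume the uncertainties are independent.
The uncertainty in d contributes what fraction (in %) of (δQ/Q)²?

17.9%

(δQ/Q)² = (1·δd/d)² + (-1·δu/u)² + (1·δc/c)² + (−½·δb/b)² + (-2·δr/r)²
  d term: (1×0.0640)² = 0.00410
  u term: (-1×0.0453)² = 0.00205
  c term: (1×0.0637)² = 0.00406
  b term: (-0.5×0.0687)² = 0.00118
  r term: (-2×0.0538)² = 0.0116
Total = 0.0230. Share from d = 0.00410/0.0230 = 0.179.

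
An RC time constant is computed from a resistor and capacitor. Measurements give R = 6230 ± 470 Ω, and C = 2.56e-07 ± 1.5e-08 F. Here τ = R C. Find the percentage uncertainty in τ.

Relative error in a monomial: (δτ/τ)² = Σ (nᵢ · δxᵢ/xᵢ)².
  (1·δR/R)² = (1×0.0754)² = 0.00569;  (1·δC/C)² = (1×0.0586)² = 0.00343
δτ/τ = √(0.00912) = 0.0955

9.55%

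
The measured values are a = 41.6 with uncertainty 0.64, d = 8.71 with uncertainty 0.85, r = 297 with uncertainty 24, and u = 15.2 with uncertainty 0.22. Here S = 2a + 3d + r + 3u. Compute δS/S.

S is a linear combination, so absolute uncertainties add in quadrature:
  (2·δa)² = 1.64;  (3·δd)² = 6.50;  (δr)² = 576;  (3·δu)² = 0.436
δS = √(585) = 24.2
S = 452, so δS/S = 24.2/452 = 0.0535.

0.0535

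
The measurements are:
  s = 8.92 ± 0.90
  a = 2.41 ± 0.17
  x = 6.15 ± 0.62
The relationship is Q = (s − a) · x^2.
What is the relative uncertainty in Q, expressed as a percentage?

Let u = s − a = 6.51. δu = √(δs² + δa²) = √(0.810 + 0.0289) = 0.916, so δu/u = 0.141.
Q is then a monomial in u, x:
δQ/Q = √((δu/u)² + (2·δx/x)²) = √(0.0198 + 0.0407) = 0.246

24.6%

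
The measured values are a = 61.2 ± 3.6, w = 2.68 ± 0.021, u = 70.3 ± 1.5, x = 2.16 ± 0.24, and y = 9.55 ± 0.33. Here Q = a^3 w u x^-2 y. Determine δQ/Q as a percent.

28.7%

Each factor contributes (exponent × relative error)² to (δQ/Q)²:
  (3·δa/a)² = (3×0.0588)² = 0.0311;  (1·δw/w)² = (1×0.00784)² = 6.14e-05;  (1·δu/u)² = (1×0.0213)² = 0.000455;  (-2·δx/x)² = (-2×0.111)² = 0.0494;  (1·δy/y)² = (1×0.0346)² = 0.00119
δQ/Q = √(0.0822) = 0.287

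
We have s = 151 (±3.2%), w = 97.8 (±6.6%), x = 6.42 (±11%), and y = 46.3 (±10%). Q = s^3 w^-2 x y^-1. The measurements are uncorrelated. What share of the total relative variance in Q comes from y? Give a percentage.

20.5%

(δQ/Q)² = (3·δs/s)² + (-2·δw/w)² + (1·δx/x)² + (-1·δy/y)²
  s term: (3×0.0320)² = 0.00922
  w term: (-2×0.0660)² = 0.0174
  x term: (1×0.110)² = 0.0121
  y term: (-1×0.100)² = 0.0100
Total = 0.0487. Share from y = 0.0100/0.0487 = 0.205.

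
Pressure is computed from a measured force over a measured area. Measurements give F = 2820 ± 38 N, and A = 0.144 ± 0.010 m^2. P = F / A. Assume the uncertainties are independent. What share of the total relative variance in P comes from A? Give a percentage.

(δP/P)² = (1·δF/F)² + (-1·δA/A)²
  F term: (1×0.0135)² = 0.000182
  A term: (-1×0.0694)² = 0.00482
Total = 0.00500. Share from A = 0.00482/0.00500 = 0.964.

96.4%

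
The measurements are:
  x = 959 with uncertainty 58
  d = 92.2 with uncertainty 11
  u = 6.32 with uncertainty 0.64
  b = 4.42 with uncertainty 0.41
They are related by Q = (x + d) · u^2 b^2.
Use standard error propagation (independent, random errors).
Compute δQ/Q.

0.280

Let w = x + d = 1050. δw = √(δx² + δd²) = √(3360 + 121) = 59.0, so δw/w = 0.0562.
Q is then a monomial in w, u, b:
δQ/Q = √((δw/w)² + (2·δu/u)² + (2·δb/b)²) = √(0.00315 + 0.0410 + 0.0344) = 0.280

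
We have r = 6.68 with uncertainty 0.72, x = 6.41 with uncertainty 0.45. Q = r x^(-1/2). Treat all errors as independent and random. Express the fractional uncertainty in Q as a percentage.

11.3%

Q is a product of powers, so relative uncertainties combine in quadrature:
  (1·δr/r)² = (1×0.108)² = 0.0116;  (−½·δx/x)² = (-0.5×0.0702)² = 0.00123
δQ/Q = √(0.0128) = 0.113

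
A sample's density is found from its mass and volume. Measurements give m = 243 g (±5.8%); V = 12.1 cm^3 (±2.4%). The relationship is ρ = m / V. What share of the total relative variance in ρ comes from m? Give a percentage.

85.4%

(δρ/ρ)² = (1·δm/m)² + (-1·δV/V)²
  m term: (1×0.0580)² = 0.00336
  V term: (-1×0.0240)² = 0.000576
Total = 0.00394. Share from m = 0.00336/0.00394 = 0.854.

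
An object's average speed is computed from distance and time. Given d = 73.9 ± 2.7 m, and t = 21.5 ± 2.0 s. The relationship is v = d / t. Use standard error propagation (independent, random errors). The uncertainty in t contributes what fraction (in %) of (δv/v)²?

86.6%

(δv/v)² = (1·δd/d)² + (-1·δt/t)²
  d term: (1×0.0365)² = 0.00133
  t term: (-1×0.0930)² = 0.00865
Total = 0.00999. Share from t = 0.00865/0.00999 = 0.866.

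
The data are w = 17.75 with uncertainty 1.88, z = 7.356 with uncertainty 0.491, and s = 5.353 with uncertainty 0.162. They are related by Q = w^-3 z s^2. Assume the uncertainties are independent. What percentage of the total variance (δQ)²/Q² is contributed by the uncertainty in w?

92.6%

(δQ/Q)² = (-3·δw/w)² + (1·δz/z)² + (2·δs/s)²
  w term: (-3×0.106)² = 0.101
  z term: (1×0.0667)² = 0.00446
  s term: (2×0.0303)² = 0.00366
Total = 0.109. Share from w = 0.101/0.109 = 0.926.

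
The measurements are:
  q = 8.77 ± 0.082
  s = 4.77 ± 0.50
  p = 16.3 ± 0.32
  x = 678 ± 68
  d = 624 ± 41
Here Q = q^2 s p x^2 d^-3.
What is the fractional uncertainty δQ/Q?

Q is a product of powers, so relative uncertainties combine in quadrature:
  (2·δq/q)² = (2×0.00935)² = 0.000350;  (1·δs/s)² = (1×0.105)² = 0.0110;  (1·δp/p)² = (1×0.0196)² = 0.000385;  (2·δx/x)² = (2×0.100)² = 0.0402;  (-3·δd/d)² = (-3×0.0657)² = 0.0389
δQ/Q = √(0.0908) = 0.301

0.301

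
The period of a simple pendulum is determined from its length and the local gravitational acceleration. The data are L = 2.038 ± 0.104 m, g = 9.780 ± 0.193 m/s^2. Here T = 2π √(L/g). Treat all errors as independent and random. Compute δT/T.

0.0274

Relative error in a monomial: (δT/T)² = Σ (nᵢ · δxᵢ/xᵢ)².
  (½·δL/L)² = (0.5×0.0510)² = 0.000651;  (−½·δg/g)² = (-0.5×0.0197)² = 9.74e-05
δT/T = √(0.000748) = 0.0274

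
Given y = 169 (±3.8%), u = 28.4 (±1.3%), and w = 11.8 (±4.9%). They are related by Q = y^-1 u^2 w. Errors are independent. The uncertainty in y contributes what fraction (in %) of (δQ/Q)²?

(δQ/Q)² = (-1·δy/y)² + (2·δu/u)² + (1·δw/w)²
  y term: (-1×0.0380)² = 0.00144
  u term: (2×0.0130)² = 0.000676
  w term: (1×0.0490)² = 0.00240
Total = 0.00452. Share from y = 0.00144/0.00452 = 0.319.

31.9%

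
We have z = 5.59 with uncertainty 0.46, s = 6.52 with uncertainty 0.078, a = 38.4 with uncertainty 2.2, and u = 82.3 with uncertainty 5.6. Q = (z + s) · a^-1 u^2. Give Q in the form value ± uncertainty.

2140 ± 326

Let w = z + s = 12.1. δw = √(δz² + δs²) = √(0.212 + 0.00608) = 0.467, so δw/w = 0.0385.
Q is then a monomial in w, a, u:
δQ/Q = √((δw/w)² + (-1·δa/a)² + (2·δu/u)²) = √(0.00148 + 0.00328 + 0.0185) = 0.153
Q = 2140, so δQ = 0.153 × 2140 = 326.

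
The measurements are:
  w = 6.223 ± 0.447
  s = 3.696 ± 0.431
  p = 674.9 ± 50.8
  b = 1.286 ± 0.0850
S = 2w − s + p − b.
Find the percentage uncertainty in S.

7.45%

S is a linear combination, so absolute uncertainties add in quadrature:
  (2·δw)² = 0.799;  (δs)² = 0.186;  (δp)² = 2580;  (δb)² = 0.00723
δS = √(2580) = 50.8
S = 682.4, so δS/S = 50.8/682.4 = 0.0745.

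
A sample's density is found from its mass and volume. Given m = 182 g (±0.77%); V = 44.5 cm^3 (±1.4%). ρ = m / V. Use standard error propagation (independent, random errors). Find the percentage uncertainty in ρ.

Each factor contributes (exponent × relative error)² to (δρ/ρ)²:
  (1·δm/m)² = (1×0.00770)² = 5.93e-05;  (-1·δV/V)² = (-1×0.0140)² = 0.000196
δρ/ρ = √(0.000255) = 0.0160

1.60%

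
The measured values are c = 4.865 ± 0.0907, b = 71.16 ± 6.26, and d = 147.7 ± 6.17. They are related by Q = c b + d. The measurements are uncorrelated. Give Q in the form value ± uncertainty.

Let p = c·b = 346.2. δp/p = √((1·δc/c)² + (1·δb/b)²) = √(0.000348 + 0.00774) = 0.0899, so δp = 31.1.
Q = p + d: δQ = √(δp² + δd²) = √(969 + 38.1) = 31.7
Q = 493.9.

493.9 ± 31.7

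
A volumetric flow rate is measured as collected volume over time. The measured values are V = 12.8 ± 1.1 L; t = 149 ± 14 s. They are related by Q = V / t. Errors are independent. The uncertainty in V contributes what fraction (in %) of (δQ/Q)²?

45.5%

(δQ/Q)² = (1·δV/V)² + (-1·δt/t)²
  V term: (1×0.0859)² = 0.00739
  t term: (-1×0.0940)² = 0.00883
Total = 0.0162. Share from V = 0.00739/0.0162 = 0.455.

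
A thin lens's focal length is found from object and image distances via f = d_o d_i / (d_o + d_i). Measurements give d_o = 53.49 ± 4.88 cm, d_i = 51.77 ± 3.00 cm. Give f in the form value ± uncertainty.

∂f/∂d_o = (d_i/(d_o+d_i))² = 0.242;  ∂f/∂d_i = (d_o/(d_o+d_i))² = 0.258
δf = √((∂f/∂d_o · δd_o)² + (∂f/∂d_i · δd_i)²) = √(1.39 + 0.600) = 1.41 cm
f = 26.31 cm.

26.31 ± 1.41 cm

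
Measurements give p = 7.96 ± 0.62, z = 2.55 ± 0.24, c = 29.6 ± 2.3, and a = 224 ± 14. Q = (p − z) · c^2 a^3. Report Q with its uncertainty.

Let u = p − z = 5.41. δu = √(δp² + δz²) = √(0.384 + 0.0576) = 0.665, so δu/u = 0.123.
Q is then a monomial in u, c, a:
δQ/Q = √((δu/u)² + (2·δc/c)² + (3·δa/a)²) = √(0.0151 + 0.0242 + 0.0352) = 0.273
Q = 5.33e+10, so δQ = 0.273 × 5.33e+10 = 1.45e+10.

(5.33 ± 1.45) × 10^10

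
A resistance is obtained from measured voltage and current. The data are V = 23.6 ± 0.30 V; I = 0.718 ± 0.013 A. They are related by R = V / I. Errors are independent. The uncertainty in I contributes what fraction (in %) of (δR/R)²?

67.0%

(δR/R)² = (1·δV/V)² + (-1·δI/I)²
  V term: (1×0.0127)² = 0.000162
  I term: (-1×0.0181)² = 0.000328
Total = 0.000489. Share from I = 0.000328/0.000489 = 0.670.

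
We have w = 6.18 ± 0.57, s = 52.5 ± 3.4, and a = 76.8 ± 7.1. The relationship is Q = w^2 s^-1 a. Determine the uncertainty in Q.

12.1

Products/powers → add relative errors in quadrature, weighted by exponent:
  (2·δw/w)² = (2×0.0922)² = 0.0340;  (-1·δs/s)² = (-1×0.0648)² = 0.00419;  (1·δa/a)² = (1×0.0924)² = 0.00855
δQ/Q = √(0.0468) = 0.216
Q = 55.9, so δQ = 0.216 × 55.9 = 12.1.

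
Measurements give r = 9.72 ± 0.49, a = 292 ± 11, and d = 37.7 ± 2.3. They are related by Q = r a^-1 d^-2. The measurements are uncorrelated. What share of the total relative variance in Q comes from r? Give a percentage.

13.5%

(δQ/Q)² = (1·δr/r)² + (-1·δa/a)² + (-2·δd/d)²
  r term: (1×0.0504)² = 0.00254
  a term: (-1×0.0377)² = 0.00142
  d term: (-2×0.0610)² = 0.0149
Total = 0.0188. Share from r = 0.00254/0.0188 = 0.135.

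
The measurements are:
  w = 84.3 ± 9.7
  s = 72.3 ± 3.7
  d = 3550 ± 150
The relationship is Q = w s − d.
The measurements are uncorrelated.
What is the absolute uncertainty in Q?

Let p = w·s = 6090. δp/p = √((1·δw/w)² + (1·δs/s)²) = √(0.0132 + 0.00262) = 0.126, so δp = 768.
Q = p − d: δQ = √(δp² + δd²) = √(5.89e+05 + 22500) = 782

782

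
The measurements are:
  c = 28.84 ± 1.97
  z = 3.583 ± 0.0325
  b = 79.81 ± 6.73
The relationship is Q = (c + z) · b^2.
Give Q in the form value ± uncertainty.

206500 ± 37000

Let u = c + z = 32.42. δu = √(δc² + δz²) = √(3.88 + 0.00106) = 1.97, so δu/u = 0.0608.
Q is then a monomial in u, b:
δQ/Q = √((δu/u)² + (2·δb/b)²) = √(0.00369 + 0.0284) = 0.179
Q = 206500, so δQ = 0.179 × 206500 = 37000.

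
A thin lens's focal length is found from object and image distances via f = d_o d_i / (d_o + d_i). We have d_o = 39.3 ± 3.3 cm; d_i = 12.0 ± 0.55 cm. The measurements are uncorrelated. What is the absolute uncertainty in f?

0.370 cm

∂f/∂d_o = (d_i/(d_o+d_i))² = 0.0547;  ∂f/∂d_i = (d_o/(d_o+d_i))² = 0.587
δf = √((∂f/∂d_o · δd_o)² + (∂f/∂d_i · δd_i)²) = √(0.0326 + 0.104) = 0.370 cm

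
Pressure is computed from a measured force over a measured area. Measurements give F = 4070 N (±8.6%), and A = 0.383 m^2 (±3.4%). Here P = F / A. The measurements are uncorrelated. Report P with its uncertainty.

10600 ± 983 Pa

Products/powers → add relative errors in quadrature, weighted by exponent:
  (1·δF/F)² = (1×0.0860)² = 0.00740;  (-1·δA/A)² = (-1×0.0340)² = 0.00116
δP/P = √(0.00855) = 0.0925
P = 10600 Pa, so δP = 0.0925 × 10600 = 983 Pa.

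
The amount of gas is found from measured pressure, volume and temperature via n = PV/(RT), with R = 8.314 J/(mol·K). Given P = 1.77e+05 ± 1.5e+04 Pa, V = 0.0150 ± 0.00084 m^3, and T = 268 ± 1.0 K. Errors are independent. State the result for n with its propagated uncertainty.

1.19 ± 0.121 mol

Each factor contributes (exponent × relative error)² to (δn/n)²:
  (1·δP/P)² = (1×0.0847)² = 0.00718;  (1·δV/V)² = (1×0.0560)² = 0.00314;  (-1·δT/T)² = (-1×0.00373)² = 1.39e-05
δn/n = √(0.0103) = 0.102
n = 1.19 mol, so δn = 0.102 × 1.19 = 0.121 mol.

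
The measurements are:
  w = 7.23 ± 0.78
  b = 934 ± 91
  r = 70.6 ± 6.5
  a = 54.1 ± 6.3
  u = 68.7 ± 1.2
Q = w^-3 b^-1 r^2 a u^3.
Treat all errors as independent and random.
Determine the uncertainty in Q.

For a monomial Q ∝ w^-3, b^-1, r^2, a, u^3, fractional errors add in quadrature:
  (-3·δw/w)² = (-3×0.108)² = 0.105;  (-1·δb/b)² = (-1×0.0974)² = 0.00949;  (2·δr/r)² = (2×0.0921)² = 0.0339;  (1·δa/a)² = (1×0.116)² = 0.0136;  (3·δu/u)² = (3×0.0175)² = 0.00275
δQ/Q = √(0.164) = 0.406
Q = 2.48e+05, so δQ = 0.406 × 2.48e+05 = 1e+05.

1e+05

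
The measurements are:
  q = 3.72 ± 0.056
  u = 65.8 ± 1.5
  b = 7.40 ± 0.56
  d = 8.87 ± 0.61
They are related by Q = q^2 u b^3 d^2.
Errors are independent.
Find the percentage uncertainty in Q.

Each factor contributes (exponent × relative error)² to (δQ/Q)²:
  (2·δq/q)² = (2×0.0151)² = 0.000906;  (1·δu/u)² = (1×0.0228)² = 0.000520;  (3·δb/b)² = (3×0.0757)² = 0.0515;  (2·δd/d)² = (2×0.0688)² = 0.0189
δQ/Q = √(0.0719) = 0.268

26.8%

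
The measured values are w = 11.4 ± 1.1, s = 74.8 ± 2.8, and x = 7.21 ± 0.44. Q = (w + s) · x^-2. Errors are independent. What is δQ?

0.210

Let u = w + s = 86.2. δu = √(δw² + δs²) = √(1.21 + 7.84) = 3.01, so δu/u = 0.0349.
Q is then a monomial in u, x:
δQ/Q = √((δu/u)² + (-2·δx/x)²) = √(0.00122 + 0.0149) = 0.127
Q = 1.66, so δQ = 0.127 × 1.66 = 0.210.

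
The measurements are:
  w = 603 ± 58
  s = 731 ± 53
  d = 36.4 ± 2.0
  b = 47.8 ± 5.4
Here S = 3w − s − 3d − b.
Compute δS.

Absolute uncertainties add in quadrature for a linear combination:
  (3·δw)² = 30300;  (δs)² = 2810;  (3·δd)² = 36.0;  (δb)² = 29.2
δS = √(33200) = 182

182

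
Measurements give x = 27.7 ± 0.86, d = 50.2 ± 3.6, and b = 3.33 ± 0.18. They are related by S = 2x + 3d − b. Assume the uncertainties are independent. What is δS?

For a sum/difference, combine absolute errors in quadrature:
  (2·δx)² = 2.96;  (3·δd)² = 117;  (δb)² = 0.0324
δS = √(120) = 10.9

10.9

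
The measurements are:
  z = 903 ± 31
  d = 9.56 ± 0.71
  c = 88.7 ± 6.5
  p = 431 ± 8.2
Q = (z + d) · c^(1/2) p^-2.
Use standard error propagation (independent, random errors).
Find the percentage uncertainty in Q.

6.28%

Let u = z + d = 913. δu = √(δz² + δd²) = √(961 + 0.504) = 31.0, so δu/u = 0.0340.
Q is then a monomial in u, c, p:
δQ/Q = √((δu/u)² + (½·δc/c)² + (-2·δp/p)²) = √(0.00115 + 0.00134 + 0.00145) = 0.0628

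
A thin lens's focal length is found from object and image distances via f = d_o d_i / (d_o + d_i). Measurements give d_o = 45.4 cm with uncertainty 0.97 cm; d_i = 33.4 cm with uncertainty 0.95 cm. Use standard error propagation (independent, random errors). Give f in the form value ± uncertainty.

19.2 ± 0.360 cm

∂f/∂d_o = (d_i/(d_o+d_i))² = 0.180;  ∂f/∂d_i = (d_o/(d_o+d_i))² = 0.332
δf = √((∂f/∂d_o · δd_o)² + (∂f/∂d_i · δd_i)²) = √(0.0304 + 0.0994) = 0.360 cm
f = 19.2 cm.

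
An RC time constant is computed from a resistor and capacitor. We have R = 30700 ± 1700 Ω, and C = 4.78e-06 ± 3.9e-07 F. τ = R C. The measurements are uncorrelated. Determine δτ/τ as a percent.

9.86%

Relative error in a monomial: (δτ/τ)² = Σ (nᵢ · δxᵢ/xᵢ)².
  (1·δR/R)² = (1×0.0554)² = 0.00307;  (1·δC/C)² = (1×0.0816)² = 0.00666
δτ/τ = √(0.00972) = 0.0986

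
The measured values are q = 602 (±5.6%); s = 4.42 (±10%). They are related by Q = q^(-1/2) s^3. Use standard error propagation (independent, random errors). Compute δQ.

Q is a product of powers, so relative uncertainties combine in quadrature:
  (−½·δq/q)² = (-0.5×0.0560)² = 0.000784;  (3·δs/s)² = (3×0.100)² = 0.0900
δQ/Q = √(0.0908) = 0.301
Q = 3.52, so δQ = 0.301 × 3.52 = 1.06.

1.06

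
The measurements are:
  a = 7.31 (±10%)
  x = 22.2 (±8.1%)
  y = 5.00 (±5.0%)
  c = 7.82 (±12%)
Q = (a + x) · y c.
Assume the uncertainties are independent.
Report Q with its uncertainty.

1150 ± 168

Let u = a + x = 29.5. δu = √(δa² + δx²) = √(0.534 + 3.23) = 1.94, so δu/u = 0.0658.
Q is then a monomial in u, y, c:
δQ/Q = √((δu/u)² + (1·δy/y)² + (1·δc/c)²) = √(0.00433 + 0.00250 + 0.0144) = 0.146
Q = 1150, so δQ = 0.146 × 1150 = 168.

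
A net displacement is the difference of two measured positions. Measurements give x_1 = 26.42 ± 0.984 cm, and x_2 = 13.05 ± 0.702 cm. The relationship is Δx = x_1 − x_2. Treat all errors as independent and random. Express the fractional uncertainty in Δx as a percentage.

Each term contributes (cᵢ δxᵢ)² to (δΔx)²:
  (δx_1)² = 0.968;  (δx_2)² = 0.493
δΔx = √(1.46) = 1.21 cm
Δx = 13.37 cm, so δΔx/Δx = 1.21/13.37 = 0.0904.

9.04%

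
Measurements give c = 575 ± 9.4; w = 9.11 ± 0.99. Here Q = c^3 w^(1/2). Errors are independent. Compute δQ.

4.2e+07

Each factor contributes (exponent × relative error)² to (δQ/Q)²:
  (3·δc/c)² = (3×0.0163)² = 0.00241;  (½·δw/w)² = (0.5×0.109)² = 0.00295
δQ/Q = √(0.00536) = 0.0732
Q = 5.74e+08, so δQ = 0.0732 × 5.74e+08 = 4.2e+07.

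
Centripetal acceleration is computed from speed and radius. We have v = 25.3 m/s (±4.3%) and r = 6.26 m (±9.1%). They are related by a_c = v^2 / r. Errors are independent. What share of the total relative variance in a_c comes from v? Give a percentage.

47.2%

(δa_c/a_c)² = (2·δv/v)² + (-1·δr/r)²
  v term: (2×0.0430)² = 0.00740
  r term: (-1×0.0910)² = 0.00828
Total = 0.0157. Share from v = 0.00740/0.0157 = 0.472.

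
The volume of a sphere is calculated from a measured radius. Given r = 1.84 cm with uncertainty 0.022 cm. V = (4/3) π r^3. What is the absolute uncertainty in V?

Each factor contributes (exponent × relative error)² to (δV/V)²:
  (3·δr/r)² = (3×0.0120)² = 0.00129
δV/V = √(0.00129) = 0.0359
V = 26.1 cm^3, so δV = 0.0359 × 26.1 = 0.936 cm^3.

0.936 cm^3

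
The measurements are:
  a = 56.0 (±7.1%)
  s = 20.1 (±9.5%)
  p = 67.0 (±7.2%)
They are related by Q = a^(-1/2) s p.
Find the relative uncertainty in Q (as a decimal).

For a monomial Q ∝ a^(-1/2), s, p, fractional errors add in quadrature:
  (−½·δa/a)² = (-0.5×0.0710)² = 0.00126;  (1·δs/s)² = (1×0.0950)² = 0.00903;  (1·δp/p)² = (1×0.0720)² = 0.00518
δQ/Q = √(0.0155) = 0.124

0.124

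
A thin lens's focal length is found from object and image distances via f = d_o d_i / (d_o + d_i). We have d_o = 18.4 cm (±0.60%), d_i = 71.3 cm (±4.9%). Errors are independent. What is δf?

0.163 cm

∂f/∂d_o = (d_i/(d_o+d_i))² = 0.632;  ∂f/∂d_i = (d_o/(d_o+d_i))² = 0.0421
δf = √((∂f/∂d_o · δd_o)² + (∂f/∂d_i · δd_i)²) = √(0.00487 + 0.0216) = 0.163 cm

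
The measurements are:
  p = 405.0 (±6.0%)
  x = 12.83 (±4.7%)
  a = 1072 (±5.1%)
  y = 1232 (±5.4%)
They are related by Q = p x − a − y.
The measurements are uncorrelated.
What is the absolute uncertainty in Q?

Let w = p·x = 5196. δw/w = √((1·δp/p)² + (1·δx/x)²) = √(0.00360 + 0.00221) = 0.0762, so δw = 396.
Q = w − a − y: δQ = √(δw² + δa² + δy²) = √(1.57e+05 + 2990 + 4430) = 405

405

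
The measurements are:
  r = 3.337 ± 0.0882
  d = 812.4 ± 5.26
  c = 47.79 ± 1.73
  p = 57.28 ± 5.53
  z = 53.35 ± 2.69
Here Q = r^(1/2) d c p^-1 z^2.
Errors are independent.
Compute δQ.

Each factor contributes (exponent × relative error)² to (δQ/Q)²:
  (½·δr/r)² = (0.5×0.0264)² = 0.000175;  (1·δd/d)² = (1×0.00647)² = 4.19e-05;  (1·δc/c)² = (1×0.0362)² = 0.00131;  (-1·δp/p)² = (-1×0.0965)² = 0.00932;  (2·δz/z)² = (2×0.0504)² = 0.0102
δQ/Q = √(0.0210) = 0.145
Q = 3.524e+06, so δQ = 0.145 × 3.524e+06 = 5.11e+05.

5.11e+05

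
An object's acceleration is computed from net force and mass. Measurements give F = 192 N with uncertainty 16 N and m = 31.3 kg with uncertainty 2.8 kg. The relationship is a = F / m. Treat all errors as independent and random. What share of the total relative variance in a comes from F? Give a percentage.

(δa/a)² = (1·δF/F)² + (-1·δm/m)²
  F term: (1×0.0833)² = 0.00694
  m term: (-1×0.0895)² = 0.00800
Total = 0.0149. Share from F = 0.00694/0.0149 = 0.465.

46.5%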